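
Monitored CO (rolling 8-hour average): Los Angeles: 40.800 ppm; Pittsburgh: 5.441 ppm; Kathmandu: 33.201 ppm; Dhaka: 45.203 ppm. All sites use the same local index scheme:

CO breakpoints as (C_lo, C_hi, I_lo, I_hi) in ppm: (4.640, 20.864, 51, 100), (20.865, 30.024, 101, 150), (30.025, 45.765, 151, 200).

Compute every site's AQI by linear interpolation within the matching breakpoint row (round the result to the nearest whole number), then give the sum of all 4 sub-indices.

Los Angeles 40.800: bracket 30.025–45.765 → index 151–200; slope 49/15.740, offset 10.775.
AQI = 151 + 49/15.740·10.775 ≈ 184.54 ⇒ 185.
Pittsburgh 5.441: bracket 4.640–20.864 → index 51–100; slope 49/16.224, offset 0.801.
AQI = 51 + 49/16.224·0.801 ≈ 53.42 ⇒ 53.
Kathmandu: row 30.025–45.765 (AQI 151–200). (200−151)·(33.201−30.025)/(45.765−30.025) + 151 = 49·3.176/15.740 + 151 ≈ 160.89 → 161.
Dhaka: row 30.025–45.765 (AQI 151–200). (200−151)·(45.203−30.025)/(45.765−30.025) + 151 = 49·15.178/15.740 + 151 ≈ 198.25 → 198.
AQIs: Los Angeles=185, Pittsburgh=53, Kathmandu=161, Dhaka=198. Sum = 185 + 53 + 161 + 198 = 597.

597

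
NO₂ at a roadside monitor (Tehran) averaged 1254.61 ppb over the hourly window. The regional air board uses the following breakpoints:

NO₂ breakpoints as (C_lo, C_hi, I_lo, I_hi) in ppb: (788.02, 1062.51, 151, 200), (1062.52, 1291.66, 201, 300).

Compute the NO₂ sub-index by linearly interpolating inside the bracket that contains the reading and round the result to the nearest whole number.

NO₂: row 1062.52–1291.66 (AQI 201–300). (300−201)·(1254.61−1062.52)/(1291.66−1062.52) + 201 = 99·192.09/229.14 + 201 ≈ 283.99 → 284.

284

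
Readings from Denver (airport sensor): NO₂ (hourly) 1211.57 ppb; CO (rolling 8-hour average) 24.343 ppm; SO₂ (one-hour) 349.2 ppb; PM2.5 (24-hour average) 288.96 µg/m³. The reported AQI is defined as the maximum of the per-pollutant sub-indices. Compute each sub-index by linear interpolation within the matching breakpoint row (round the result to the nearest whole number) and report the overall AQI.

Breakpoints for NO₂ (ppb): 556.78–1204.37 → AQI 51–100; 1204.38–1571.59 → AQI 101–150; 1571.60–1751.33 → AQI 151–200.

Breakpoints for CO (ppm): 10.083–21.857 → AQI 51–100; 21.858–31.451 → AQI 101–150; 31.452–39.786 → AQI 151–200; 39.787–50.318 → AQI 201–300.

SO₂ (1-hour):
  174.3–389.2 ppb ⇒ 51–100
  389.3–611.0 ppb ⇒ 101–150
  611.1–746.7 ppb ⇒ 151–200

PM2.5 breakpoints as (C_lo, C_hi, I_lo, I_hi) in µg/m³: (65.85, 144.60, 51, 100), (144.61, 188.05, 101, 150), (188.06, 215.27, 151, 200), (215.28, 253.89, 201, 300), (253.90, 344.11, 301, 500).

378

NO₂: 1211.57 lies in 1204.38–1571.59, so I_lo=101, I_hi=150, C_lo=1204.38, C_hi=1571.59.
(150−101)/(1571.59−1204.38) × (1211.57−1204.38) + 101 = 49/367.21 × 7.19 + 101 ≈ 101.96 → 102.
CO: 24.343 lies in 21.858–31.451, so I_lo=101, I_hi=150, C_lo=21.858, C_hi=31.451.
(150−101)/(31.451−21.858) × (24.343−21.858) + 101 = 49/9.593 × 2.485 + 101 ≈ 113.69 → 114.
SO₂: 349.2 ∈ [174.3, 389.2] ↔ index [51, 100].
51 + (349.2−174.3)·(100−51)/(389.2−174.3) = 51 + 174.9·49/214.9 ≈ 90.88, so AQI = 91.
PM2.5: 288.96 lies in 253.90–344.11, so I_lo=301, I_hi=500, C_lo=253.90, C_hi=344.11.
(500−301)/(344.11−253.90) × (288.96−253.90) + 301 = 199/90.21 × 35.06 + 301 ≈ 378.34 → 378.
Sub-indices: NO₂→102, CO→114, SO₂→91, PM2.5→378. Overall AQI = max = 378; dominant pollutant is PM2.5.
AQI 378: Hazardous.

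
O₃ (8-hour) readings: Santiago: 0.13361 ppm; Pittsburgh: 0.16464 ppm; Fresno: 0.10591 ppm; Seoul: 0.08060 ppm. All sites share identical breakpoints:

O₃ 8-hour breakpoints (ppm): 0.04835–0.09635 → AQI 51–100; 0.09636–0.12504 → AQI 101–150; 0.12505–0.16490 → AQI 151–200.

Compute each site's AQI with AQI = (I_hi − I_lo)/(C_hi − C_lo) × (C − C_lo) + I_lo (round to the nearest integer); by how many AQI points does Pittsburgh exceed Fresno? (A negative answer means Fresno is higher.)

Santiago: 0.13361 ∈ [0.12505, 0.16490] ↔ index [151, 200].
151 + (0.13361−0.12505)·(200−151)/(0.16490−0.12505) = 151 + 0.00856·49/0.03985 ≈ 161.53, so AQI = 162.
Pittsburgh 0.16464: bracket 0.12505–0.16490 → index 151–200; slope 49/0.03985, offset 0.03959.
AQI = 151 + 49/0.03985·0.03959 ≈ 199.68 ⇒ 200.
Fresno: 0.10591 lies in 0.09636–0.12504, so I_lo=101, I_hi=150, C_lo=0.09636, C_hi=0.12504.
(150−101)/(0.12504−0.09636) × (0.10591−0.09636) + 101 = 49/0.02868 × 0.00955 + 101 ≈ 117.32 → 117.
Seoul: 0.08060 lies in 0.04835–0.09635, so I_lo=51, I_hi=100, C_lo=0.04835, C_hi=0.09635.
(100−51)/(0.09635−0.04835) × (0.08060−0.04835) + 51 = 49/0.04800 × 0.03225 + 51 ≈ 83.92 → 84.
AQIs: Santiago=162, Pittsburgh=200, Fresno=117, Seoul=84. Pittsburgh (200) − Fresno (117) = 83.

83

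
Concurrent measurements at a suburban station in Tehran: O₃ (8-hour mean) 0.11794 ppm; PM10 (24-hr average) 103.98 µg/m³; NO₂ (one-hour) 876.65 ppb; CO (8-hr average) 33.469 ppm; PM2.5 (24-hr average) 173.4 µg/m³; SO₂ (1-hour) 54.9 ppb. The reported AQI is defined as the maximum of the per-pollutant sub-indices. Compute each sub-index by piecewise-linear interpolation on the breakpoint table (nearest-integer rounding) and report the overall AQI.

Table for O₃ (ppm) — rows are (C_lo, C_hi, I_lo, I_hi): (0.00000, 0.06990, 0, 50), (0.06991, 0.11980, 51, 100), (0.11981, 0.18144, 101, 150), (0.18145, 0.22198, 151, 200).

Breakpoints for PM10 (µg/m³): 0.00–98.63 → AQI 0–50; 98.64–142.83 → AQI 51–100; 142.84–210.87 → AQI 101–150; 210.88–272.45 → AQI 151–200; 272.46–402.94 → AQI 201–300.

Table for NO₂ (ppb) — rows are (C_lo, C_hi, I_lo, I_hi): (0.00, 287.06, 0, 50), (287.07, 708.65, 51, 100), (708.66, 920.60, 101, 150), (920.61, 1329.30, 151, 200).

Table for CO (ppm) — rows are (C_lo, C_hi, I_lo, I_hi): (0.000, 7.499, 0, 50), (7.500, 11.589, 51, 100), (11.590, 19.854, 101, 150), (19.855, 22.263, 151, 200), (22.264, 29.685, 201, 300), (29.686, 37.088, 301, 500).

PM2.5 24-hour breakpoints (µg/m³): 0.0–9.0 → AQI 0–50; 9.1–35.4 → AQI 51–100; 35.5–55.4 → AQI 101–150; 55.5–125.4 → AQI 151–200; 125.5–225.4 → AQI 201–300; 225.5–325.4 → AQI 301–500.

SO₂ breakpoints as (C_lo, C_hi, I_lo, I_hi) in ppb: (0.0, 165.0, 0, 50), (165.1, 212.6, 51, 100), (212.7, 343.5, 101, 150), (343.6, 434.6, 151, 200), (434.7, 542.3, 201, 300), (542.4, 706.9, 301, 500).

403

O₃: 0.11794 ∈ [0.06991, 0.11980] ↔ index [51, 100].
51 + (0.11794−0.06991)·(100−51)/(0.11980−0.06991) = 51 + 0.04803·49/0.04989 ≈ 98.17, so AQI = 98.
PM10: 103.98 ∈ [98.64, 142.83] ↔ index [51, 100].
51 + (103.98−98.64)·(100−51)/(142.83−98.64) = 51 + 5.34·49/44.19 ≈ 56.92, so AQI = 57.
NO₂: 876.65 lies in 708.66–920.60, so I_lo=101, I_hi=150, C_lo=708.66, C_hi=920.60.
(150−101)/(920.60−708.66) × (876.65−708.66) + 101 = 49/211.94 × 167.99 + 101 ≈ 139.84 → 140.
CO: 33.469 lies in 29.686–37.088, so I_lo=301, I_hi=500, C_lo=29.686, C_hi=37.088.
(500−301)/(37.088−29.686) × (33.469−29.686) + 301 = 199/7.402 × 3.783 + 301 ≈ 402.70 → 403.
PM2.5: 173.4 lies in 125.5–225.4, so I_lo=201, I_hi=300, C_lo=125.5, C_hi=225.4.
(300−201)/(225.4−125.5) × (173.4−125.5) + 201 = 99/99.9 × 47.9 + 201 ≈ 248.47 → 248.
SO₂: row 0.0–165.0 (AQI 0–50). (50−0)·(54.9−0.0)/(165.0−0.0) + 0 = 50·54.9/165.0 + 0 ≈ 16.64 → 17.
Sub-indices: O₃→98, PM10→57, NO₂→140, CO→403, PM2.5→248, SO₂→17. Overall AQI = max = 403; dominant pollutant is CO.
AQI 403: Hazardous.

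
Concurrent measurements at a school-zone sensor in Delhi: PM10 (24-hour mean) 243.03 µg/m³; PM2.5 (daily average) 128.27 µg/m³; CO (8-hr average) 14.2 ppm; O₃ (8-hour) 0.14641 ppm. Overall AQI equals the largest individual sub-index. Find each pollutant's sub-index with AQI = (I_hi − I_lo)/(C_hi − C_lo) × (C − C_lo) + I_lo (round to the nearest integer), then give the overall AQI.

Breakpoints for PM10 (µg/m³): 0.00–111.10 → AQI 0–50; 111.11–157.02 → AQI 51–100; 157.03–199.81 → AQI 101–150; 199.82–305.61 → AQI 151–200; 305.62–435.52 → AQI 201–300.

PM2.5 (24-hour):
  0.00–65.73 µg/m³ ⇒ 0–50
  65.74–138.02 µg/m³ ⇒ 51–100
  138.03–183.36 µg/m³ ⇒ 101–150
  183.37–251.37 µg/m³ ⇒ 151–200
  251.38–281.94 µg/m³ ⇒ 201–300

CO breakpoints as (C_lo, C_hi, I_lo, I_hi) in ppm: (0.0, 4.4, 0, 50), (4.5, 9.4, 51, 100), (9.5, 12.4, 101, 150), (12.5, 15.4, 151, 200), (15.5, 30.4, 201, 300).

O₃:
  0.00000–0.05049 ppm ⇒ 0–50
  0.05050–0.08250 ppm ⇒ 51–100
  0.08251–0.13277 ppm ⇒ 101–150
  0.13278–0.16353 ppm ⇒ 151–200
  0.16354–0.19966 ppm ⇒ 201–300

PM10 243.03: bracket 199.82–305.61 → index 151–200; slope 49/105.79, offset 43.21.
AQI = 151 + 49/105.79·43.21 ≈ 171.01 ⇒ 171.
PM2.5 128.27: bracket 65.74–138.02 → index 51–100; slope 49/72.28, offset 62.53.
AQI = 51 + 49/72.28·62.53 ≈ 93.39 ⇒ 93.
CO: 14.2 lies in 12.5–15.4, so I_lo=151, I_hi=200, C_lo=12.5, C_hi=15.4.
(200−151)/(15.4−12.5) × (14.2−12.5) + 151 = 49/2.9 × 1.7 + 151 ≈ 179.72 → 180.
O₃: 0.14641 ∈ [0.13278, 0.16353] ↔ index [151, 200].
151 + (0.14641−0.13278)·(200−151)/(0.16353−0.13278) = 151 + 0.01363·49/0.03075 ≈ 172.72, so AQI = 173.
Sub-indices: PM10→171, PM2.5→93, CO→180, O₃→173. Overall AQI = max = 180; dominant pollutant is CO.

180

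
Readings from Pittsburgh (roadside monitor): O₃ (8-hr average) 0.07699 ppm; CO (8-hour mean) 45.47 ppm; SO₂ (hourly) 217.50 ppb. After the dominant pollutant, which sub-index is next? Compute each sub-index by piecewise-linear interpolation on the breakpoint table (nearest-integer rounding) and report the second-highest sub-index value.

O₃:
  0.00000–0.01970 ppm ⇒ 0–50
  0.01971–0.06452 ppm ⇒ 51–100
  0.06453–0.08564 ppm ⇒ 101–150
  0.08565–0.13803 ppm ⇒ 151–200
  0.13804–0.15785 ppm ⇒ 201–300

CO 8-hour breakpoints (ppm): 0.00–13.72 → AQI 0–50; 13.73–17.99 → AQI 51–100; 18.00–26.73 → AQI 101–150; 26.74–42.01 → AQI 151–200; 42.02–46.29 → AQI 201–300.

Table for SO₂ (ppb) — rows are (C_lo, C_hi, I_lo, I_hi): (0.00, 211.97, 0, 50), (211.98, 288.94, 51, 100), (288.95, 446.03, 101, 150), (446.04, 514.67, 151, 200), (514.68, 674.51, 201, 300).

O₃: 0.07699 lies in 0.06453–0.08564, so I_lo=101, I_hi=150, C_lo=0.06453, C_hi=0.08564.
(150−101)/(0.08564−0.06453) × (0.07699−0.06453) + 101 = 49/0.02111 × 0.01246 + 101 ≈ 129.92 → 130.
CO: 45.47 lies in 42.02–46.29, so I_lo=201, I_hi=300, C_lo=42.02, C_hi=46.29.
(300−201)/(46.29−42.02) × (45.47−42.02) + 201 = 99/4.27 × 3.45 + 201 ≈ 280.99 → 281.
SO₂: 217.50 lies in 211.98–288.94, so I_lo=51, I_hi=100, C_lo=211.98, C_hi=288.94.
(100−51)/(288.94−211.98) × (217.50−211.98) + 51 = 49/76.96 × 5.52 + 51 ≈ 54.51 → 55.
Sub-indices: O₃→130, CO→281, SO₂→55. Ranked high→low: 281, 130, 55. Second-highest sub-index = 130.

130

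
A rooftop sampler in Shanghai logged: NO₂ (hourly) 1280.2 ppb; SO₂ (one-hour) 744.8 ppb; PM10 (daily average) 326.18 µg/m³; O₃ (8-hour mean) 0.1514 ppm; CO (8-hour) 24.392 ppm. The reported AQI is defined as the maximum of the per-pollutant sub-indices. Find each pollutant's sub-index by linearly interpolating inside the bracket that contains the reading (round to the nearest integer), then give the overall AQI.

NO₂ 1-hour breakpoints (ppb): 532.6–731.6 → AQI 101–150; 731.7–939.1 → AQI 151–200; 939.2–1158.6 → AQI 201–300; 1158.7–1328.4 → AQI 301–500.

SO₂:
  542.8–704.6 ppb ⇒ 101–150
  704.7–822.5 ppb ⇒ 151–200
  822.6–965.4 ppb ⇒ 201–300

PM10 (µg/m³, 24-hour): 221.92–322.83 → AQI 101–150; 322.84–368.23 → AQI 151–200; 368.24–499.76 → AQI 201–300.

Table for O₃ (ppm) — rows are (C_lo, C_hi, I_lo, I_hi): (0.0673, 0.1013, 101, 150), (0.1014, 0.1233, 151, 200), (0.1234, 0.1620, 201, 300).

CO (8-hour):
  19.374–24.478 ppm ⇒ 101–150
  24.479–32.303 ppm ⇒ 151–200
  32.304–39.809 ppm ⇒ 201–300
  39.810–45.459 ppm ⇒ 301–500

443

NO₂: row 1158.7–1328.4 (AQI 301–500). (500−301)·(1280.2−1158.7)/(1328.4−1158.7) + 301 = 199·121.5/169.7 + 301 ≈ 443.48 → 443.
SO₂: 744.8 ∈ [704.7, 822.5] ↔ index [151, 200].
151 + (744.8−704.7)·(200−151)/(822.5−704.7) = 151 + 40.1·49/117.8 ≈ 167.68, so AQI = 168.
PM10: 326.18 lies in 322.84–368.23, so I_lo=151, I_hi=200, C_lo=322.84, C_hi=368.23.
(200−151)/(368.23−322.84) × (326.18−322.84) + 151 = 49/45.39 × 3.34 + 151 ≈ 154.61 → 155.
O₃: row 0.1234–0.1620 (AQI 201–300). (300−201)·(0.1514−0.1234)/(0.1620−0.1234) + 201 = 99·0.0280/0.0386 + 201 ≈ 272.81 → 273.
CO: 24.392 lies in 19.374–24.478, so I_lo=101, I_hi=150, C_lo=19.374, C_hi=24.478.
(150−101)/(24.478−19.374) × (24.392−19.374) + 101 = 49/5.104 × 5.018 + 101 ≈ 149.17 → 149.
Sub-indices: NO₂→443, SO₂→168, PM10→155, O₃→273, CO→149. Overall AQI = max = 443; dominant pollutant is NO₂.
AQI 443: Hazardous.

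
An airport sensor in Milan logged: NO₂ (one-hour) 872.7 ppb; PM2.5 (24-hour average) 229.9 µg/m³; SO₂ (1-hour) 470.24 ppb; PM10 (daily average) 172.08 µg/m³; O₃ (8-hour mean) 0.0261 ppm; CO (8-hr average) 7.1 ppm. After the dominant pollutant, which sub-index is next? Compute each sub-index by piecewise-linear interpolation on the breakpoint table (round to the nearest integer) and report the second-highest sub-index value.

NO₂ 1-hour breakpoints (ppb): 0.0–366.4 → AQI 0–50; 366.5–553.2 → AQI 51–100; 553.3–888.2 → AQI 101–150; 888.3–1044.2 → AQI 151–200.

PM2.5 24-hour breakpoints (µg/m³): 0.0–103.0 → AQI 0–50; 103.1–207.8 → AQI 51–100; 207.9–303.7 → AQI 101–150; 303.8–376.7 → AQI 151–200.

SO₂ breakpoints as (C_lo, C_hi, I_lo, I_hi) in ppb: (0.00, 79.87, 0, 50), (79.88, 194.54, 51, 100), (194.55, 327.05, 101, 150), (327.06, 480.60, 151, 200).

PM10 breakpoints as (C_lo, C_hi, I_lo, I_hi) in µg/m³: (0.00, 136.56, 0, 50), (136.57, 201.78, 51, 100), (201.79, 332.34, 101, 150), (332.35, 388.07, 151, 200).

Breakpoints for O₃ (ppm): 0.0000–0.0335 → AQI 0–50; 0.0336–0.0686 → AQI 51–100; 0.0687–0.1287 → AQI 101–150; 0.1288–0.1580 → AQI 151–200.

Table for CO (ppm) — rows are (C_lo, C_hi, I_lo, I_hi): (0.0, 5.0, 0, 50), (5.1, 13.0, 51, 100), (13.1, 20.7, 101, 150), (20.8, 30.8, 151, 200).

148

NO₂: 872.7 lies in 553.3–888.2, so I_lo=101, I_hi=150, C_lo=553.3, C_hi=888.2.
(150−101)/(888.2−553.3) × (872.7−553.3) + 101 = 49/334.9 × 319.4 + 101 ≈ 147.73 → 148.
PM2.5 229.9: bracket 207.9–303.7 → index 101–150; slope 49/95.8, offset 22.0.
AQI = 101 + 49/95.8·22.0 ≈ 112.25 ⇒ 112.
SO₂: 470.24 lies in 327.06–480.60, so I_lo=151, I_hi=200, C_lo=327.06, C_hi=480.60.
(200−151)/(480.60−327.06) × (470.24−327.06) + 151 = 49/153.54 × 143.18 + 151 ≈ 196.69 → 197.
PM10: 172.08 lies in 136.57–201.78, so I_lo=51, I_hi=100, C_lo=136.57, C_hi=201.78.
(100−51)/(201.78−136.57) × (172.08−136.57) + 51 = 49/65.21 × 35.51 + 51 ≈ 77.68 → 78.
O₃ 0.0261: bracket 0.0000–0.0335 → index 0–50; slope 50/0.0335, offset 0.0261.
AQI = 0 + 50/0.0335·0.0261 ≈ 38.96 ⇒ 39.
CO: 7.1 ∈ [5.1, 13.0] ↔ index [51, 100].
51 + (7.1−5.1)·(100−51)/(13.0−5.1) = 51 + 2.0·49/7.9 ≈ 63.41, so AQI = 63.
Sub-indices: NO₂→148, PM2.5→112, SO₂→197, PM10→78, O₃→39, CO→63. Ranked high→low: 197, 148, 112, 78, 63, 39. Second-highest sub-index = 148.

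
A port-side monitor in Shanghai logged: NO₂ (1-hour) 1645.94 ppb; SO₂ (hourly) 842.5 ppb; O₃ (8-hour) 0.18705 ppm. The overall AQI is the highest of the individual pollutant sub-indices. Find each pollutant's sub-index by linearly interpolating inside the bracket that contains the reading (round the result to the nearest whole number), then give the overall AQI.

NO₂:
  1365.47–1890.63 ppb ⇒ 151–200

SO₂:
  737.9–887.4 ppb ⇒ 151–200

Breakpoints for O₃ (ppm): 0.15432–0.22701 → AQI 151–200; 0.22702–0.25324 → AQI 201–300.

185

NO₂: row 1365.47–1890.63 (AQI 151–200). (200−151)·(1645.94−1365.47)/(1890.63−1365.47) + 151 = 49·280.47/525.16 + 151 ≈ 177.17 → 177.
SO₂: 842.5 lies in 737.9–887.4, so I_lo=151, I_hi=200, C_lo=737.9, C_hi=887.4.
(200−151)/(887.4−737.9) × (842.5−737.9) + 151 = 49/149.5 × 104.6 + 151 ≈ 185.28 → 185.
O₃: row 0.15432–0.22701 (AQI 151–200). (200−151)·(0.18705−0.15432)/(0.22701−0.15432) + 151 = 49·0.03273/0.07269 + 151 ≈ 173.06 → 173.
Sub-indices: NO₂→177, SO₂→185, O₃→173. Overall AQI = max = 185; dominant pollutant is SO₂.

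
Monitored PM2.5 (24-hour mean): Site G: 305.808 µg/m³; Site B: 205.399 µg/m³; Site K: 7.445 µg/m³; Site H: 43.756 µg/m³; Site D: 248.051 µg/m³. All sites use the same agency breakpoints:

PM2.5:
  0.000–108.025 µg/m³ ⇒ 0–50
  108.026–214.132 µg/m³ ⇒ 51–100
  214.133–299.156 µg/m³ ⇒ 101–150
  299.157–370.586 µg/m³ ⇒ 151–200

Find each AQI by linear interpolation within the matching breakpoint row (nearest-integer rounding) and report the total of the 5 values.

Site G: row 299.157–370.586 (AQI 151–200). (200−151)·(305.808−299.157)/(370.586−299.157) + 151 = 49·6.651/71.429 + 151 ≈ 155.56 → 156.
Site B: 205.399 ∈ [108.026, 214.132] ↔ index [51, 100].
51 + (205.399−108.026)·(100−51)/(214.132−108.026) = 51 + 97.373·49/106.106 ≈ 95.97, so AQI = 96.
Site K: row 0.000–108.025 (AQI 0–50). (50−0)·(7.445−0.000)/(108.025−0.000) + 0 = 50·7.445/108.025 + 0 ≈ 3.45 → 3.
Site H: 43.756 ∈ [0.000, 108.025] ↔ index [0, 50].
0 + (43.756−0.000)·(50−0)/(108.025−0.000) = 0 + 43.756·50/108.025 ≈ 20.25, so AQI = 20.
Site D: row 214.133–299.156 (AQI 101–150). (150−101)·(248.051−214.133)/(299.156−214.133) + 101 = 49·33.918/85.023 + 101 ≈ 120.55 → 121.
AQIs: Site G=156, Site B=96, Site K=3, Site H=20, Site D=121. Sum = 156 + 96 + 3 + 20 + 121 = 396.

396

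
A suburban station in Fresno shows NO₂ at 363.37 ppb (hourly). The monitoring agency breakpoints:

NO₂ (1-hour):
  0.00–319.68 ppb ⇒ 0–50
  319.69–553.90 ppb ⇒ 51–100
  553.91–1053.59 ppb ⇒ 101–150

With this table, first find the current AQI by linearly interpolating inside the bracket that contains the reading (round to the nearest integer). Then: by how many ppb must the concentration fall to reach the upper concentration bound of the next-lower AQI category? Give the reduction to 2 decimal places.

NO₂: 363.37 ∈ [319.69, 553.90] ↔ index [51, 100].
51 + (363.37−319.69)·(100−51)/(553.90−319.69) = 51 + 43.68·49/234.21 ≈ 60.14, so AQI = 60.
Current AQI 60 is in the Moderate range (51–100). The next-lower category tops out at AQI 50, whose upper concentration bound is 319.68 ppb.
Reduction needed = 363.37 − 319.68 = 43.69 ppb.

43.69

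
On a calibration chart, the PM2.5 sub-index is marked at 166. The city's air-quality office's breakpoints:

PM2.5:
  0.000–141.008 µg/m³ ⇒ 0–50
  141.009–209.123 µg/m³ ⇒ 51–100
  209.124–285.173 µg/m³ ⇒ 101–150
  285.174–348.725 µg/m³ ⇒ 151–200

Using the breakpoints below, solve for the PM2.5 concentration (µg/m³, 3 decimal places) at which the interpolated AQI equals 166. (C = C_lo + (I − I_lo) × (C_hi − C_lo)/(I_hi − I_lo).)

304.628

AQI 166 lies in the 151–200 band, which corresponds to 285.174–348.725 µg/m³.
C = 285.174 + (166−151)×(348.725−285.174)/(200−151) = 285.174 + 15×63.551/49 ≈ 304.62839 µg/m³ → 304.628 µg/m³ to 3 dp.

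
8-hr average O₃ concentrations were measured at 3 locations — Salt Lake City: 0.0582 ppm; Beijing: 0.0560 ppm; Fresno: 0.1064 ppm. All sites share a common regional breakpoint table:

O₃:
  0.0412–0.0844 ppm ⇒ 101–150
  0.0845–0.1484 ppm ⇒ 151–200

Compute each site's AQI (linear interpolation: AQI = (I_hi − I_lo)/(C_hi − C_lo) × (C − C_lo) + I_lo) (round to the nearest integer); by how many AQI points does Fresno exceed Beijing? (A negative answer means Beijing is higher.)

Salt Lake City: 0.0582 lies in 0.0412–0.0844, so I_lo=101, I_hi=150, C_lo=0.0412, C_hi=0.0844.
(150−101)/(0.0844−0.0412) × (0.0582−0.0412) + 101 = 49/0.0432 × 0.0170 + 101 ≈ 120.28 → 120.
Beijing: 0.0560 lies in 0.0412–0.0844, so I_lo=101, I_hi=150, C_lo=0.0412, C_hi=0.0844.
(150−101)/(0.0844−0.0412) × (0.0560−0.0412) + 101 = 49/0.0432 × 0.0148 + 101 ≈ 117.79 → 118.
Fresno 0.1064: bracket 0.0845–0.1484 → index 151–200; slope 49/0.0639, offset 0.0219.
AQI = 151 + 49/0.0639·0.0219 ≈ 167.79 ⇒ 168.
AQIs: Salt Lake City=120, Beijing=118, Fresno=168. Fresno (168) − Beijing (118) = 50.

50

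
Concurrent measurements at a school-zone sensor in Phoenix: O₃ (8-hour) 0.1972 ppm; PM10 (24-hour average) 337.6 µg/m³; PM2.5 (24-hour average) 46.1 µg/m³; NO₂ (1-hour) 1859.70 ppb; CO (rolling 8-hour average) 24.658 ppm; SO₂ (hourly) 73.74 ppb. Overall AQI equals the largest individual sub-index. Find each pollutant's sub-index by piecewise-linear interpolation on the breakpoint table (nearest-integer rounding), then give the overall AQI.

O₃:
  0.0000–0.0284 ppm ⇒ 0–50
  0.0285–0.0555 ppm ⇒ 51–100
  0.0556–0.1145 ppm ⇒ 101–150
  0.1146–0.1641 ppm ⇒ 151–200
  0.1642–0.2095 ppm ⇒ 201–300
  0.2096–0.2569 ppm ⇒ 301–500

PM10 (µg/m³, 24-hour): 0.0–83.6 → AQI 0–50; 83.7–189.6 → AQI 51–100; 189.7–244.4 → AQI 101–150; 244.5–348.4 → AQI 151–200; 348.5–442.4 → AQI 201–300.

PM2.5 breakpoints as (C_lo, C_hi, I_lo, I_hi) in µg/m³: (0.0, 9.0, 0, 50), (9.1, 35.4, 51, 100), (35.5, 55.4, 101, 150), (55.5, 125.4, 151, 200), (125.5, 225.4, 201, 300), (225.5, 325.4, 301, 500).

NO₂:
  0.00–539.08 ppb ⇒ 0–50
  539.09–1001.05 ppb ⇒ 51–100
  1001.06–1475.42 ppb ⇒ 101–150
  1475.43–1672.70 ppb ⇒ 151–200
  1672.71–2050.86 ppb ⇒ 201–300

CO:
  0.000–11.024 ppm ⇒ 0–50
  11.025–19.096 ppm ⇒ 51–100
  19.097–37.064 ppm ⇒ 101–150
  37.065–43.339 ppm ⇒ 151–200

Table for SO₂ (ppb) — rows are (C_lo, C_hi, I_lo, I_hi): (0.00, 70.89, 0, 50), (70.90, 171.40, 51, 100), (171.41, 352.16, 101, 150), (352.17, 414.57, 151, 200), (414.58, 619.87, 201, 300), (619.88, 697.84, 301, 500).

O₃: 0.1972 ∈ [0.1642, 0.2095] ↔ index [201, 300].
201 + (0.1972−0.1642)·(300−201)/(0.2095−0.1642) = 201 + 0.0330·99/0.0453 ≈ 273.12, so AQI = 273.
PM10 337.6: bracket 244.5–348.4 → index 151–200; slope 49/103.9, offset 93.1.
AQI = 151 + 49/103.9·93.1 ≈ 194.91 ⇒ 195.
PM2.5: 46.1 ∈ [35.5, 55.4] ↔ index [101, 150].
101 + (46.1−35.5)·(150−101)/(55.4−35.5) = 101 + 10.6·49/19.9 ≈ 127.10, so AQI = 127.
NO₂ 1859.70: bracket 1672.71–2050.86 → index 201–300; slope 99/378.15, offset 186.99.
AQI = 201 + 99/378.15·186.99 ≈ 249.95 ⇒ 250.
CO: 24.658 ∈ [19.097, 37.064] ↔ index [101, 150].
101 + (24.658−19.097)·(150−101)/(37.064−19.097) = 101 + 5.561·49/17.967 ≈ 116.17, so AQI = 116.
SO₂: 73.74 lies in 70.90–171.40, so I_lo=51, I_hi=100, C_lo=70.90, C_hi=171.40.
(100−51)/(171.40−70.90) × (73.74−70.90) + 51 = 49/100.50 × 2.84 + 51 ≈ 52.38 → 52.
Sub-indices: O₃→273, PM10→195, PM2.5→127, NO₂→250, CO→116, SO₂→52. Overall AQI = max = 273; dominant pollutant is O₃.

273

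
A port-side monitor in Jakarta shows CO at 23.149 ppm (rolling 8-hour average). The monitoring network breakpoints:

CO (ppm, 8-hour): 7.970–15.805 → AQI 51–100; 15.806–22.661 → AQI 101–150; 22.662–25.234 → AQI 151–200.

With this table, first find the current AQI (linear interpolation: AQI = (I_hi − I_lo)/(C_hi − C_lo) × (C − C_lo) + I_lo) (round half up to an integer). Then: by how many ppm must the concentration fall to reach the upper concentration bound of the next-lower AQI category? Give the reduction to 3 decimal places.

0.488

CO: 23.149 lies in 22.662–25.234, so I_lo=151, I_hi=200, C_lo=22.662, C_hi=25.234.
(200−151)/(25.234−22.662) × (23.149−22.662) + 151 = 49/2.572 × 0.487 + 151 ≈ 160.28 → 160.
Current AQI 160 is in the Unhealthy range (151–200). The next-lower category tops out at AQI 150, whose upper concentration bound is 22.661 ppm.
Reduction needed = 23.149 − 22.661 = 0.488 ppm.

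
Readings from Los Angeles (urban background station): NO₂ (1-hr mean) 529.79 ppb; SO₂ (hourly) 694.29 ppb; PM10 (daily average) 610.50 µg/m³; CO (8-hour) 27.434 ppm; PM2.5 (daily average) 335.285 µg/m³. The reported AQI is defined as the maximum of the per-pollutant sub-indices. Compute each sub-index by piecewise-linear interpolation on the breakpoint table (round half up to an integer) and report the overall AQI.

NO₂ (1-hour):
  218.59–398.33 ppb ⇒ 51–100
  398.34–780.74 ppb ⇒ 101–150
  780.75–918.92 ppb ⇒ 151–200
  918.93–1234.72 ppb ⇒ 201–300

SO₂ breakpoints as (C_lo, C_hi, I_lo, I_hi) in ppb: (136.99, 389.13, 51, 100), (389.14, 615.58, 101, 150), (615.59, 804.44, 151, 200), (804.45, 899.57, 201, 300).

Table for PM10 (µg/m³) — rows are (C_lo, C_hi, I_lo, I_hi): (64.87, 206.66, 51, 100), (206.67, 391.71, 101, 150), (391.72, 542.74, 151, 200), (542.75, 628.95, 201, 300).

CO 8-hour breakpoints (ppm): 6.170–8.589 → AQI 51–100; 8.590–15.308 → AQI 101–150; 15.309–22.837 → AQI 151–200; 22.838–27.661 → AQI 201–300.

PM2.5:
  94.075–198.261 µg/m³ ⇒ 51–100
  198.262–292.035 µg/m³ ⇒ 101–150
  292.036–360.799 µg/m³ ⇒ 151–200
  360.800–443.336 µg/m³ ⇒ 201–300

295

NO₂ 529.79: bracket 398.34–780.74 → index 101–150; slope 49/382.40, offset 131.45.
AQI = 101 + 49/382.40·131.45 ≈ 117.84 ⇒ 118.
SO₂: row 615.59–804.44 (AQI 151–200). (200−151)·(694.29−615.59)/(804.44−615.59) + 151 = 49·78.70/188.85 + 151 ≈ 171.42 → 171.
PM10: 610.50 ∈ [542.75, 628.95] ↔ index [201, 300].
201 + (610.50−542.75)·(300−201)/(628.95−542.75) = 201 + 67.75·99/86.20 ≈ 278.81, so AQI = 279.
CO: 27.434 lies in 22.838–27.661, so I_lo=201, I_hi=300, C_lo=22.838, C_hi=27.661.
(300−201)/(27.661−22.838) × (27.434−22.838) + 201 = 99/4.823 × 4.596 + 201 ≈ 295.34 → 295.
PM2.5 335.285: bracket 292.036–360.799 → index 151–200; slope 49/68.763, offset 43.249.
AQI = 151 + 49/68.763·43.249 ≈ 181.82 ⇒ 182.
Sub-indices: NO₂→118, SO₂→171, PM10→279, CO→295, PM2.5→182. Overall AQI = max = 295; dominant pollutant is CO.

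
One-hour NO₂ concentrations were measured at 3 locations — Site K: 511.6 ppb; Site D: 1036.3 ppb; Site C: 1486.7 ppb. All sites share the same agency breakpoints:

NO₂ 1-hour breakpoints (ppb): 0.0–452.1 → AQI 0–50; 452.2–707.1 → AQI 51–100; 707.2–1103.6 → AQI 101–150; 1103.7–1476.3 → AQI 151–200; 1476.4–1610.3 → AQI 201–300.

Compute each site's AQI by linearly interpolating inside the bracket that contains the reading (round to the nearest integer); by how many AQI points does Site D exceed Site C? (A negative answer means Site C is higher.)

Site K: 511.6 ∈ [452.2, 707.1] ↔ index [51, 100].
51 + (511.6−452.2)·(100−51)/(707.1−452.2) = 51 + 59.4·49/254.9 ≈ 62.42, so AQI = 62.
Site D: 1036.3 lies in 707.2–1103.6, so I_lo=101, I_hi=150, C_lo=707.2, C_hi=1103.6.
(150−101)/(1103.6−707.2) × (1036.3−707.2) + 101 = 49/396.4 × 329.1 + 101 ≈ 141.68 → 142.
Site C: 1486.7 lies in 1476.4–1610.3, so I_lo=201, I_hi=300, C_lo=1476.4, C_hi=1610.3.
(300−201)/(1610.3−1476.4) × (1486.7−1476.4) + 201 = 99/133.9 × 10.3 + 201 ≈ 208.62 → 209.
AQIs: Site K=62, Site D=142, Site C=209. Site D (142) − Site C (209) = -67.

-67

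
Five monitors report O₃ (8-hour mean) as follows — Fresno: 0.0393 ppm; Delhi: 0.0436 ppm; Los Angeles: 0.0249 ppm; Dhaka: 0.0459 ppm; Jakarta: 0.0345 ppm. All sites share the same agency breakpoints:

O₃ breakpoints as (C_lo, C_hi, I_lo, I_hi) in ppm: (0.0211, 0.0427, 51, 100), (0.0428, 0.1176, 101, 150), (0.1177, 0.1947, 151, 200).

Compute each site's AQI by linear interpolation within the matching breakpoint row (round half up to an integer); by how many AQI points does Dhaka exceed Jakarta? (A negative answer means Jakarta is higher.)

22

Fresno: 0.0393 ∈ [0.0211, 0.0427] ↔ index [51, 100].
51 + (0.0393−0.0211)·(100−51)/(0.0427−0.0211) = 51 + 0.0182·49/0.0216 ≈ 92.29, so AQI = 92.
Delhi: 0.0436 ∈ [0.0428, 0.1176] ↔ index [101, 150].
101 + (0.0436−0.0428)·(150−101)/(0.1176−0.0428) = 101 + 0.0008·49/0.0748 ≈ 101.52, so AQI = 102.
Los Angeles: 0.0249 ∈ [0.0211, 0.0427] ↔ index [51, 100].
51 + (0.0249−0.0211)·(100−51)/(0.0427−0.0211) = 51 + 0.0038·49/0.0216 ≈ 59.62, so AQI = 60.
Dhaka 0.0459: bracket 0.0428–0.1176 → index 101–150; slope 49/0.0748, offset 0.0031.
AQI = 101 + 49/0.0748·0.0031 ≈ 103.03 ⇒ 103.
Jakarta: row 0.0211–0.0427 (AQI 51–100). (100−51)·(0.0345−0.0211)/(0.0427−0.0211) + 51 = 49·0.0134/0.0216 + 51 ≈ 81.40 → 81.
AQIs: Fresno=92, Delhi=102, Los Angeles=60, Dhaka=103, Jakarta=81. Dhaka (103) − Jakarta (81) = 22.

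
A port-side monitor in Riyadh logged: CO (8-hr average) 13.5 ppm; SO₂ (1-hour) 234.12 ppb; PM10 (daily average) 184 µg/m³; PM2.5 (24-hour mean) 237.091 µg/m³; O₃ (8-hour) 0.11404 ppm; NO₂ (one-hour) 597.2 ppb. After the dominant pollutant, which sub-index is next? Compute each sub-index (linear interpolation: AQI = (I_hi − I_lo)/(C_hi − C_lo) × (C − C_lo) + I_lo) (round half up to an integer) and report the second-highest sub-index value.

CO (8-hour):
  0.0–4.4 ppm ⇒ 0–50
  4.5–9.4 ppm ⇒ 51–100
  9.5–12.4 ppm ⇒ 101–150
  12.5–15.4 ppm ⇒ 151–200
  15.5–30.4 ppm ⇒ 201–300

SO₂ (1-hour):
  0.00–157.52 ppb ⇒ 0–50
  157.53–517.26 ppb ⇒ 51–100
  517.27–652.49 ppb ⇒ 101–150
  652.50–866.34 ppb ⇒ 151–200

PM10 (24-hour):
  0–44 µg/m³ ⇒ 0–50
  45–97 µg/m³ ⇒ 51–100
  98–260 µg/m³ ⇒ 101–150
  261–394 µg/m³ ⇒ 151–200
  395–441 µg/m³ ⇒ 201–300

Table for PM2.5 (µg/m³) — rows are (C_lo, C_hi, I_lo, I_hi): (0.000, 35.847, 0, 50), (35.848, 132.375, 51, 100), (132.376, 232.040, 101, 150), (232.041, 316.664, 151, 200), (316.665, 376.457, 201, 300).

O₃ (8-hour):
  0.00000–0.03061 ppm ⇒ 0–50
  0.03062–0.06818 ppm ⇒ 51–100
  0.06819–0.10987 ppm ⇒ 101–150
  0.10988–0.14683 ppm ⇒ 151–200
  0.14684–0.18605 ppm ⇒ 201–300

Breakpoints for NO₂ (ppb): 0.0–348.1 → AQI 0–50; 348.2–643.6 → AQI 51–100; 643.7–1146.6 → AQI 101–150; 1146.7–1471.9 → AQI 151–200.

157

CO: 13.5 lies in 12.5–15.4, so I_lo=151, I_hi=200, C_lo=12.5, C_hi=15.4.
(200−151)/(15.4−12.5) × (13.5−12.5) + 151 = 49/2.9 × 1.0 + 151 ≈ 167.90 → 168.
SO₂: 234.12 ∈ [157.53, 517.26] ↔ index [51, 100].
51 + (234.12−157.53)·(100−51)/(517.26−157.53) = 51 + 76.59·49/359.73 ≈ 61.43, so AQI = 61.
PM10: row 98–260 (AQI 101–150). (150−101)·(184−98)/(260−98) + 101 = 49·86/162 + 101 ≈ 127.01 → 127.
PM2.5: 237.091 lies in 232.041–316.664, so I_lo=151, I_hi=200, C_lo=232.041, C_hi=316.664.
(200−151)/(316.664−232.041) × (237.091−232.041) + 151 = 49/84.623 × 5.050 + 151 ≈ 153.92 → 154.
O₃: 0.11404 ∈ [0.10988, 0.14683] ↔ index [151, 200].
151 + (0.11404−0.10988)·(200−151)/(0.14683−0.10988) = 151 + 0.00416·49/0.03695 ≈ 156.52, so AQI = 157.
NO₂: row 348.2–643.6 (AQI 51–100). (100−51)·(597.2−348.2)/(643.6−348.2) + 51 = 49·249.0/295.4 + 51 ≈ 92.30 → 92.
Sub-indices: CO→168, SO₂→61, PM10→127, PM2.5→154, O₃→157, NO₂→92. Ranked high→low: 168, 157, 154, 127, 92, 61. Second-highest sub-index = 157.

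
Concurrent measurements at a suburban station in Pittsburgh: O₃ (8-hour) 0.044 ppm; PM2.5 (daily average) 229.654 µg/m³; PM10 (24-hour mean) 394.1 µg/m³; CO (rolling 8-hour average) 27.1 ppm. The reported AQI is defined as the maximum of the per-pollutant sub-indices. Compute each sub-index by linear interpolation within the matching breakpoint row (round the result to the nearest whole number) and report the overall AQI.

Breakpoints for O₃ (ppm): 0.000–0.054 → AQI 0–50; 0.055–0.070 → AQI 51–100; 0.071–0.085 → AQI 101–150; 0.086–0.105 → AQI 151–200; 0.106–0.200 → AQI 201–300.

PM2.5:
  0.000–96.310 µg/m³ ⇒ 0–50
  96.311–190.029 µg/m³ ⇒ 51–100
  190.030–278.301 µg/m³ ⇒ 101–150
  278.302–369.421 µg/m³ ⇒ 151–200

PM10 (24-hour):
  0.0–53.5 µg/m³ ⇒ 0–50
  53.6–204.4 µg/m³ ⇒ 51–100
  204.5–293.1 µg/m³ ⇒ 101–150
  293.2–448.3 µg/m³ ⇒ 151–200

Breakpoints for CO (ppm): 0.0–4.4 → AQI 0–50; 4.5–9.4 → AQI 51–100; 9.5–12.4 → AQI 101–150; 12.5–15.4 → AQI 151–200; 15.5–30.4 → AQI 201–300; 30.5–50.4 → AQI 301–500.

278

O₃: 0.044 ∈ [0.000, 0.054] ↔ index [0, 50].
0 + (0.044−0.000)·(50−0)/(0.054−0.000) = 0 + 0.044·50/0.054 ≈ 40.74, so AQI = 41.
PM2.5: 229.654 lies in 190.030–278.301, so I_lo=101, I_hi=150, C_lo=190.030, C_hi=278.301.
(150−101)/(278.301−190.030) × (229.654−190.030) + 101 = 49/88.271 × 39.624 + 101 ≈ 123.00 → 123.
PM10: row 293.2–448.3 (AQI 151–200). (200−151)·(394.1−293.2)/(448.3−293.2) + 151 = 49·100.9/155.1 + 151 ≈ 182.88 → 183.
CO: row 15.5–30.4 (AQI 201–300). (300−201)·(27.1−15.5)/(30.4−15.5) + 201 = 99·11.6/14.9 + 201 ≈ 278.07 → 278.
Sub-indices: O₃→41, PM2.5→123, PM10→183, CO→278. Overall AQI = max = 278; dominant pollutant is CO.
AQI 278: Very Unhealthy.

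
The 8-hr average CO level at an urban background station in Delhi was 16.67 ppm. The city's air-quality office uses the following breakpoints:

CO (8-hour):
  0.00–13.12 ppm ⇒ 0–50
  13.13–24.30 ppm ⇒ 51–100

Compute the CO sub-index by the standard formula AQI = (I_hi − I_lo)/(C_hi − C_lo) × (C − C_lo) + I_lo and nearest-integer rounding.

67

CO: 16.67 lies in 13.13–24.30, so I_lo=51, I_hi=100, C_lo=13.13, C_hi=24.30.
(100−51)/(24.30−13.13) × (16.67−13.13) + 51 = 49/11.17 × 3.54 + 51 ≈ 66.53 → 67.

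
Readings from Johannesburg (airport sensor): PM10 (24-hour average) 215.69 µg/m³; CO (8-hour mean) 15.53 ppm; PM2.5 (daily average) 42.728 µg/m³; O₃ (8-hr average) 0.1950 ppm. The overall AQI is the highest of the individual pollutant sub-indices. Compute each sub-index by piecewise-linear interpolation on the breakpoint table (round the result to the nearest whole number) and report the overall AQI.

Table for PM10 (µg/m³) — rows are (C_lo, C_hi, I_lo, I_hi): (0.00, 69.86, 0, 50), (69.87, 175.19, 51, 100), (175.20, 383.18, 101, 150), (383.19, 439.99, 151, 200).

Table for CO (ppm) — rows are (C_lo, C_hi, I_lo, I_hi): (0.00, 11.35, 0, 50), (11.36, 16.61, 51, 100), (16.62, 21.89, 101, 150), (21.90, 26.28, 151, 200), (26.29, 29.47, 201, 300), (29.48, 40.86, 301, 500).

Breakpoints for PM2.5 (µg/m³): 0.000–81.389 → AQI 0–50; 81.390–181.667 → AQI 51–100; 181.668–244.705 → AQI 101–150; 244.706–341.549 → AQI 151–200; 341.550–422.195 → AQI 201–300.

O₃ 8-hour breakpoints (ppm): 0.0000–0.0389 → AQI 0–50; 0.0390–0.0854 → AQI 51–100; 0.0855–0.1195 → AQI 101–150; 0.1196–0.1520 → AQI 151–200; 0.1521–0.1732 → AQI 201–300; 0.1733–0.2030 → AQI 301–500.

446

PM10 215.69: bracket 175.20–383.18 → index 101–150; slope 49/207.98, offset 40.49.
AQI = 101 + 49/207.98·40.49 ≈ 110.54 ⇒ 111.
CO: row 11.36–16.61 (AQI 51–100). (100−51)·(15.53−11.36)/(16.61−11.36) + 51 = 49·4.17/5.25 + 51 ≈ 89.92 → 90.
PM2.5: 42.728 lies in 0.000–81.389, so I_lo=0, I_hi=50, C_lo=0.000, C_hi=81.389.
(50−0)/(81.389−0.000) × (42.728−0.000) + 0 = 50/81.389 × 42.728 + 0 ≈ 26.25 → 26.
O₃: 0.1950 ∈ [0.1733, 0.2030] ↔ index [301, 500].
301 + (0.1950−0.1733)·(500−301)/(0.2030−0.1733) = 301 + 0.0217·199/0.0297 ≈ 446.40, so AQI = 446.
Sub-indices: PM10→111, CO→90, PM2.5→26, O₃→446. Overall AQI = max = 446; dominant pollutant is O₃.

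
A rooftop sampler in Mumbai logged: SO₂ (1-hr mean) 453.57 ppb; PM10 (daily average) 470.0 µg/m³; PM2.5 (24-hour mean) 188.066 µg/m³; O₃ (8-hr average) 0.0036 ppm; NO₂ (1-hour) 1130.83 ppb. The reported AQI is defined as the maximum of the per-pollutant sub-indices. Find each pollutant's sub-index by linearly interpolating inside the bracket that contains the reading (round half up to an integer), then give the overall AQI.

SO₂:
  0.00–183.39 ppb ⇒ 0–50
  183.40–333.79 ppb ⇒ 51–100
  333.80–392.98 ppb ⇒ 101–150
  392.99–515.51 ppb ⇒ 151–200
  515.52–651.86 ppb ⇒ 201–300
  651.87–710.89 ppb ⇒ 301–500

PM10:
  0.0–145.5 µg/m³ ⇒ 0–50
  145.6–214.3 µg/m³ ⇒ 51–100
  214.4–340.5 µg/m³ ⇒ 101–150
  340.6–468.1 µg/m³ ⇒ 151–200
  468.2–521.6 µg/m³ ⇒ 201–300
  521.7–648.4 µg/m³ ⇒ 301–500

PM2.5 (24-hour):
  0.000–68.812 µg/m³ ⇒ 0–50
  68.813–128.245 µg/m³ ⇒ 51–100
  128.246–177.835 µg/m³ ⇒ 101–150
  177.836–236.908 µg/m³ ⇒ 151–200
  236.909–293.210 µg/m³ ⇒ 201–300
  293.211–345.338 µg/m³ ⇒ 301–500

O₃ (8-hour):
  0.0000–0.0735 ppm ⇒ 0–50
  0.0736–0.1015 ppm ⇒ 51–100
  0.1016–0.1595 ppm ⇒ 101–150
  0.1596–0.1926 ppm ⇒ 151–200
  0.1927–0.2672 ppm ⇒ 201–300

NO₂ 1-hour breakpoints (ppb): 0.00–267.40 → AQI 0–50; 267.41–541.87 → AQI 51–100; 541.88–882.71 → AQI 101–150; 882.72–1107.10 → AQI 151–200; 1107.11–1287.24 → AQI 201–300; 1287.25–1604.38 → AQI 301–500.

214

SO₂: row 392.99–515.51 (AQI 151–200). (200−151)·(453.57−392.99)/(515.51−392.99) + 151 = 49·60.58/122.52 + 151 ≈ 175.23 → 175.
PM10: 470.0 lies in 468.2–521.6, so I_lo=201, I_hi=300, C_lo=468.2, C_hi=521.6.
(300−201)/(521.6−468.2) × (470.0−468.2) + 201 = 99/53.4 × 1.8 + 201 ≈ 204.34 → 204.
PM2.5: row 177.836–236.908 (AQI 151–200). (200−151)·(188.066−177.836)/(236.908−177.836) + 151 = 49·10.230/59.072 + 151 ≈ 159.49 → 159.
O₃: row 0.0000–0.0735 (AQI 0–50). (50−0)·(0.0036−0.0000)/(0.0735−0.0000) + 0 = 50·0.0036/0.0735 + 0 ≈ 2.45 → 2.
NO₂: 1130.83 lies in 1107.11–1287.24, so I_lo=201, I_hi=300, C_lo=1107.11, C_hi=1287.24.
(300−201)/(1287.24−1107.11) × (1130.83−1107.11) + 201 = 99/180.13 × 23.72 + 201 ≈ 214.04 → 214.
Sub-indices: SO₂→175, PM10→204, PM2.5→159, O₃→2, NO₂→214. Overall AQI = max = 214; dominant pollutant is NO₂.
AQI 214: Very Unhealthy.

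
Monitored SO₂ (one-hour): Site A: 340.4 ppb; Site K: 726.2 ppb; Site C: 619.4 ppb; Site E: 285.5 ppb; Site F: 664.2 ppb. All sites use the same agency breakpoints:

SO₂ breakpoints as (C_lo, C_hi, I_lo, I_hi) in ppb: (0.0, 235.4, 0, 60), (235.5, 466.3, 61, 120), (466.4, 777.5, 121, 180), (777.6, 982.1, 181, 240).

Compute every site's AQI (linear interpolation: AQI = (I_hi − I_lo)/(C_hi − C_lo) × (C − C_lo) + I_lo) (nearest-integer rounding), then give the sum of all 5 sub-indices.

641

Site A: 340.4 lies in 235.5–466.3, so I_lo=61, I_hi=120, C_lo=235.5, C_hi=466.3.
(120−61)/(466.3−235.5) × (340.4−235.5) + 61 = 59/230.8 × 104.9 + 61 ≈ 87.82 → 88.
Site K 726.2: bracket 466.4–777.5 → index 121–180; slope 59/311.1, offset 259.8.
AQI = 121 + 59/311.1·259.8 ≈ 170.27 ⇒ 170.
Site C: 619.4 lies in 466.4–777.5, so I_lo=121, I_hi=180, C_lo=466.4, C_hi=777.5.
(180−121)/(777.5−466.4) × (619.4−466.4) + 121 = 59/311.1 × 153.0 + 121 ≈ 150.02 → 150.
Site E 285.5: bracket 235.5–466.3 → index 61–120; slope 59/230.8, offset 50.0.
AQI = 61 + 59/230.8·50.0 ≈ 73.78 ⇒ 74.
Site F: 664.2 lies in 466.4–777.5, so I_lo=121, I_hi=180, C_lo=466.4, C_hi=777.5.
(180−121)/(777.5−466.4) × (664.2−466.4) + 121 = 59/311.1 × 197.8 + 121 ≈ 158.51 → 159.
AQIs: Site A=88, Site K=170, Site C=150, Site E=74, Site F=159. Sum = 88 + 170 + 150 + 74 + 159 = 641.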